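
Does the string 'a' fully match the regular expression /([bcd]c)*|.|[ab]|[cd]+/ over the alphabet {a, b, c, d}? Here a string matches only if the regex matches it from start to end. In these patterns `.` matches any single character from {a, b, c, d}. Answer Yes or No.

Yes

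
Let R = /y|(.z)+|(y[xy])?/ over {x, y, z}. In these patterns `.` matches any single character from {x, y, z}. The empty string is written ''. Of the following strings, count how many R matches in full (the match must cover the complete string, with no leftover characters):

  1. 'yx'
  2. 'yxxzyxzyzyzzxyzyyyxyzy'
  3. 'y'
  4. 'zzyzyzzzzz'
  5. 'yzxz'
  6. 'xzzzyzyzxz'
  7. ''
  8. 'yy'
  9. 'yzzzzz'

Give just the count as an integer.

1 → match
2 → no match
3 → match
4 → match
5 → match
6 → match
7 → match
8 → match
9 → match
Total matched: 8

8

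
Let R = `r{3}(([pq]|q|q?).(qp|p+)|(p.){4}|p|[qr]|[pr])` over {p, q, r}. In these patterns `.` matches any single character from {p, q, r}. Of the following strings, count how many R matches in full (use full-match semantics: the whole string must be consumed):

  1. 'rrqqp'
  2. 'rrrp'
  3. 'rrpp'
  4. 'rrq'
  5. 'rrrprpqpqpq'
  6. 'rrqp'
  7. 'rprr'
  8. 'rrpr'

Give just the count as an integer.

1 → no match
2 → match
3 → no match
4 → no match
5 → match
6 → no match
7 → no match
8 → no match
Total matched: 2

2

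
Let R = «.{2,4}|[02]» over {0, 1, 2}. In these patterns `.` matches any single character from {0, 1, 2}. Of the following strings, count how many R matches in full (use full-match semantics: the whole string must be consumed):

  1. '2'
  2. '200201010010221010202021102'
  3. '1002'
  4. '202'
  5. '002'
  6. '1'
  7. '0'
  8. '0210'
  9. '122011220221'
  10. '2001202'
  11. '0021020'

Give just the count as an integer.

1. '2' → match
2 → no match
3. '1002' → match
4. '202' → match
5. '002' → match
6. '1' → no match
7. '0' → match
8. '0210' → match
9. '122011220221' → no match
10. '2001202' → no match
11. '0021020' → no match
Total matched: 6

6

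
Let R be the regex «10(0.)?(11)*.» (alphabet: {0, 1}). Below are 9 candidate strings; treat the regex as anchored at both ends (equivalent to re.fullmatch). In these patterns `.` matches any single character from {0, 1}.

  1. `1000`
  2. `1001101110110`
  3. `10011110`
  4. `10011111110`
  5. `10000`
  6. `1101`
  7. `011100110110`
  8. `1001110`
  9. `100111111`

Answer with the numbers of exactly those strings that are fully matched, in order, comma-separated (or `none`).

4, 5, 8, 9

1. `1000` → no match
2 → no match
3. `10011110` → no match
4. `10011111110` → match
5. `10000` → match
6. `1101` → no match — must start with `10`
7. `011100110110` → no match — must start with `10`
8. `1001110` → match
9. `100111111` → match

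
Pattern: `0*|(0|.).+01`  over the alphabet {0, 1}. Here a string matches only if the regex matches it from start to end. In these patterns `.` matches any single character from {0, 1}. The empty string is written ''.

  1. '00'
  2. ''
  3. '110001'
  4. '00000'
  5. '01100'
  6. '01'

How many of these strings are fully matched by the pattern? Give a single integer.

1. '00' → match
2. '' → match
3. '110001' → match
4. '00000' → match
5. '01100' → no match
6. '01' → no match
Total matched: 4

4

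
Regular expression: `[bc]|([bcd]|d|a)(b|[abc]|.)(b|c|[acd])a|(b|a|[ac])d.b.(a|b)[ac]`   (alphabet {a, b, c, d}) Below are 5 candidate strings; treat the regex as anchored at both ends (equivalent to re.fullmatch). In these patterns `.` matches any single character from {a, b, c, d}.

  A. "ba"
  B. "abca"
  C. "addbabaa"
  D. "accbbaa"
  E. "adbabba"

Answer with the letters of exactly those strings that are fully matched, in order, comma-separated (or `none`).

B

A → no match
B → match
C → no match
D → no match
E → no match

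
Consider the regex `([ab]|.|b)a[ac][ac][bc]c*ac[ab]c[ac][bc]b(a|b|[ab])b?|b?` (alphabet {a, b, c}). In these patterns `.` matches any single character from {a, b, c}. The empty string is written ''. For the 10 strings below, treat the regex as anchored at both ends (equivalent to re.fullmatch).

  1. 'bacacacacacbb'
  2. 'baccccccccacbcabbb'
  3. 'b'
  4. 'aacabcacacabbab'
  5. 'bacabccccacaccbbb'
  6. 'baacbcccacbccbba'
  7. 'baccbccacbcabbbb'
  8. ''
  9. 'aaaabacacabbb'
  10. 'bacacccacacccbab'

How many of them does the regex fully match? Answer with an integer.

10

1 → match
2 → match
3 → match
4 → match
5 → match
6 → match
7 → match
8 → match
9 → match
10 → match
Total matched: 10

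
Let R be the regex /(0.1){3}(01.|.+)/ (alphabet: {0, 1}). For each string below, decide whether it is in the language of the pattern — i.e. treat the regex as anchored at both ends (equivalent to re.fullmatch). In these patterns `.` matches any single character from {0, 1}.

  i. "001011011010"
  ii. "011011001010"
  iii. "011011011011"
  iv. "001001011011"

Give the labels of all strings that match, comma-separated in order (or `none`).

i → match
ii → match
iii → match
iv → match

i, ii, iii, iv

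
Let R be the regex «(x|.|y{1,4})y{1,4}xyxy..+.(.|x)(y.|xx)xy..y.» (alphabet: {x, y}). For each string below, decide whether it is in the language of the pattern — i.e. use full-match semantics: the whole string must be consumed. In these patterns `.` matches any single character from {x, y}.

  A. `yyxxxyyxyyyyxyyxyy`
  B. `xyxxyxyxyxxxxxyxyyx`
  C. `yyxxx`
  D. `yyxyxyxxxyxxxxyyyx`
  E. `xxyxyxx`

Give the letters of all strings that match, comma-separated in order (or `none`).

none

A → no match
B → no match
C → no match
D → no match
E → no match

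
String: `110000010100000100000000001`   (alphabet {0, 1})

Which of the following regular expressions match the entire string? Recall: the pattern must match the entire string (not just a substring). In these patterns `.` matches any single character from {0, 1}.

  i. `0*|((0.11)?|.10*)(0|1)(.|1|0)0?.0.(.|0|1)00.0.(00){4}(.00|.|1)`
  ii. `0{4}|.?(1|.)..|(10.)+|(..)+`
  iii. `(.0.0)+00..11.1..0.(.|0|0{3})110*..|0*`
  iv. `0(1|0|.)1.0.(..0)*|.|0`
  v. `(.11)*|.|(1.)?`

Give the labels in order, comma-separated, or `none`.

i

i → match
ii → no match
iii → no match
iv → no match
v → no match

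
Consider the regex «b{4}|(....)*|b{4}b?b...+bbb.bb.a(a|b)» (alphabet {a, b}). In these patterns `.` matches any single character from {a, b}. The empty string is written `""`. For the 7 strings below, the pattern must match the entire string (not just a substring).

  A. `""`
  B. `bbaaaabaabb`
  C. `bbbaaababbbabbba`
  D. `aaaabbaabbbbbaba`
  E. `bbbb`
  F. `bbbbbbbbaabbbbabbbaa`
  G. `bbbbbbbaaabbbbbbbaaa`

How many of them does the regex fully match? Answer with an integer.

A → match
B → no match
C → match
D → match
E → match
F → match
G → match
Total matched: 6

6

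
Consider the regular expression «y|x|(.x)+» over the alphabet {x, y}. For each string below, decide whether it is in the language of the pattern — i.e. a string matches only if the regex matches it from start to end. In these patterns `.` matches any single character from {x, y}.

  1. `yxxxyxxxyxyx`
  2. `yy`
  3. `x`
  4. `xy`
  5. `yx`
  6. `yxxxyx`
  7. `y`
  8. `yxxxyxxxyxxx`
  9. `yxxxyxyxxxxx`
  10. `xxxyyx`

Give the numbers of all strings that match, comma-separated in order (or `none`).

1 → match
2 → no match
3 → match
4 → no match
5 → match
6 → match
7 → match
8 → match
9 → match
10 → no match

1, 3, 5, 6, 7, 8, 9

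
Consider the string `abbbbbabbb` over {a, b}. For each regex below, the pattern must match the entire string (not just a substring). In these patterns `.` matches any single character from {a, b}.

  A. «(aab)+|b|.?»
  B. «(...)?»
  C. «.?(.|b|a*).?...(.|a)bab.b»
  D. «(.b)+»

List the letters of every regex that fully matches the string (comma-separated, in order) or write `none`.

A → no match
B → no match
C → match
D → match

C, D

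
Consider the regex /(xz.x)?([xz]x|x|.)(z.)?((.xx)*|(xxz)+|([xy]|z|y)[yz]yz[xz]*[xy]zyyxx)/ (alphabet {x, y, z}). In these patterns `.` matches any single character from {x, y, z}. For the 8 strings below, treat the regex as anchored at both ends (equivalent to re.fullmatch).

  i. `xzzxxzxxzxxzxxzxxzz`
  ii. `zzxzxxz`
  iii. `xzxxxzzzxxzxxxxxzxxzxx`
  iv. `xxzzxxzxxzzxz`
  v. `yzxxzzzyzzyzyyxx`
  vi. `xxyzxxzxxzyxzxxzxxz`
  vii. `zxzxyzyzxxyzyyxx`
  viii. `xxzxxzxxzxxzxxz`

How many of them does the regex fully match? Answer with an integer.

i → no match
ii → no match
iii → match
iv → no match
v → no match
vi → no match
vii → match
viii → no match
Total matched: 2

2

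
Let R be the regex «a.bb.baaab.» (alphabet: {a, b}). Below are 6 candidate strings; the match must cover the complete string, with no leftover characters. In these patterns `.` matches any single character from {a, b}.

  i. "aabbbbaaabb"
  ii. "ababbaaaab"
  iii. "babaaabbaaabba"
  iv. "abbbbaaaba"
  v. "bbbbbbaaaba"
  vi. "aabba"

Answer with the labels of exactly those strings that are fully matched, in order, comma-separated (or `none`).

i

i. "aabbbbaaabb" → match
ii. "ababbaaaab" → no match
iii → no match — must start with "a"
iv. "abbbbaaaba" → no match
v. "bbbbbbaaaba" → no match — must start with "a"
vi. "aabba" → no match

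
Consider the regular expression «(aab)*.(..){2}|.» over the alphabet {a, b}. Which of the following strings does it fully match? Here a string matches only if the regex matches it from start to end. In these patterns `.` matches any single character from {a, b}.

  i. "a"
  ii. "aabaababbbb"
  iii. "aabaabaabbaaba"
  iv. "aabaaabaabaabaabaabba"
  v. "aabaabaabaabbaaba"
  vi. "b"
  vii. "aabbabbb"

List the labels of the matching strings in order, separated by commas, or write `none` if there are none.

i, ii, iii, v, vi, vii

i → match
ii → match
iii → match
iv → no match
v → match
vi → match
vii → match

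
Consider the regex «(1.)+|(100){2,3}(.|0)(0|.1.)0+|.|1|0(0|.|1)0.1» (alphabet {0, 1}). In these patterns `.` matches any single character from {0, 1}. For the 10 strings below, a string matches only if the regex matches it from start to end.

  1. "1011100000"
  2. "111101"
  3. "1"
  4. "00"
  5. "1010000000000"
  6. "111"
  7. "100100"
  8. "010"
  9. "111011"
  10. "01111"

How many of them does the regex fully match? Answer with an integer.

2

1 → no match
2 → no match
3 → match
4 → no match
5 → no match
6 → no match
7 → no match
8 → no match
9 → match
10 → no match
Total matched: 2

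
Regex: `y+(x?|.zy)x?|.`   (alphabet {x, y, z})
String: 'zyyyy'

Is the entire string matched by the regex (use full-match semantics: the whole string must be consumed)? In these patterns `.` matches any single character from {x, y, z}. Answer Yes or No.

No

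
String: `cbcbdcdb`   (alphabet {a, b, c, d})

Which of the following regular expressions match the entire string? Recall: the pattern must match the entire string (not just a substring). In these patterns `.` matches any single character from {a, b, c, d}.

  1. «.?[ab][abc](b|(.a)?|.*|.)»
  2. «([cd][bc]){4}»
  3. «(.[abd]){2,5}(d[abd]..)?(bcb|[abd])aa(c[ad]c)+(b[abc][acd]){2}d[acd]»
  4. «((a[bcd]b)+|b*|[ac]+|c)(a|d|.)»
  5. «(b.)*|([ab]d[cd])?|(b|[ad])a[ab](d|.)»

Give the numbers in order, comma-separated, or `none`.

1, 2

1 → match
2 → match
3 → no match
4 → no match
5 → no match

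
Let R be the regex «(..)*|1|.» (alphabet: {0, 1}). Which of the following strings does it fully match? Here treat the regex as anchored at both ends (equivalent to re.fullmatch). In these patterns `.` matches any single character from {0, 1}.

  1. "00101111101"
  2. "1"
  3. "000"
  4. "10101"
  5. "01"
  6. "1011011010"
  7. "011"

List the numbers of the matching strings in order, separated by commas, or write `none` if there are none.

2, 5, 6

1 → no match
2 → match
3 → no match
4 → no match
5 → match
6 → match
7 → no match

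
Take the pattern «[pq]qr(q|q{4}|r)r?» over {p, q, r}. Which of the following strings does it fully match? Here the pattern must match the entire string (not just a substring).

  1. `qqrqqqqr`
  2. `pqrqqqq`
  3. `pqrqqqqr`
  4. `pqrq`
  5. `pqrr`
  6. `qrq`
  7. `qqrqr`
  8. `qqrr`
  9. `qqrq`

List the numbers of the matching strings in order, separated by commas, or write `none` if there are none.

1, 2, 3, 4, 5, 7, 8, 9

1 → match
2 → match
3 → match
4 → match
5 → match
6 → no match
7 → match
8 → match
9 → match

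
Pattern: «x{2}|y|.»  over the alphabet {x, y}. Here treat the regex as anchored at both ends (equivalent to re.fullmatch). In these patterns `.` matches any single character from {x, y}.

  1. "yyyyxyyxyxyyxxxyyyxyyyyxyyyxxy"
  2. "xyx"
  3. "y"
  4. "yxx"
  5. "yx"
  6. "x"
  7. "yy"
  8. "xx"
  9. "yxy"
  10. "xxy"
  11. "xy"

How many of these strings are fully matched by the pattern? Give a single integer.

1 → no match
2 → no match
3 → match
4 → no match
5 → no match
6 → match
7 → no match
8 → match
9 → no match
10 → no match
11 → no match
Total matched: 3

3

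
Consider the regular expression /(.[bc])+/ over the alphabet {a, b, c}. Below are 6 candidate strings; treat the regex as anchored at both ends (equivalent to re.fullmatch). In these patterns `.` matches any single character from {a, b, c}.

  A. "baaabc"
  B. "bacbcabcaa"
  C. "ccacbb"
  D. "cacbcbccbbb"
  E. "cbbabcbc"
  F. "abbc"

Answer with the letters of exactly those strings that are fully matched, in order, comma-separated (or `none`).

C, F

A. "baaabc" → no match
B. "bacbcabcaa" → no match
C. "ccacbb" → match
D. "cacbcbccbbb" → no match
E. "cbbabcbc" → no match
F. "abbc" → match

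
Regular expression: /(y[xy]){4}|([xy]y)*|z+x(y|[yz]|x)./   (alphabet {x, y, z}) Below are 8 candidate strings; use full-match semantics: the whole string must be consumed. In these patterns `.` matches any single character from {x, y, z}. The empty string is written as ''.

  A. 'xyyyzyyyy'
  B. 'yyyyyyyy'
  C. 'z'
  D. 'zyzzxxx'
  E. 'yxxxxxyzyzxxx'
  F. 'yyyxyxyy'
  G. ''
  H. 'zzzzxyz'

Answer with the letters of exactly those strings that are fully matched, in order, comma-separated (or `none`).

A → no match
B → match
C → no match
D → no match
E → no match
F → match
G → match
H → match

B, F, G, H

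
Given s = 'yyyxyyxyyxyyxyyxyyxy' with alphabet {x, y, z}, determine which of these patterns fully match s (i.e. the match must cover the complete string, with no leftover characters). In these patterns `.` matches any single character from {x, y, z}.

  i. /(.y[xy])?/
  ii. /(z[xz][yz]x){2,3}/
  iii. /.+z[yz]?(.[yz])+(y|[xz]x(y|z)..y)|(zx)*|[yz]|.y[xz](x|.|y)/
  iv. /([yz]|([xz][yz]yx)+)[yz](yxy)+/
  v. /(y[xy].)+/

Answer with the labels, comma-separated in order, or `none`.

iv

i → no match
ii → no match — must start with 'z'
iii → no match
iv → match
v → no match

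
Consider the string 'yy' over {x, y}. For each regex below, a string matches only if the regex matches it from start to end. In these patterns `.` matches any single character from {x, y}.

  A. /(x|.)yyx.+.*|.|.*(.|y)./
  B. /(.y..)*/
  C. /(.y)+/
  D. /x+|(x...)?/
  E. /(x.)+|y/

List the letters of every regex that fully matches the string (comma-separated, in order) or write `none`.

A, C

A → match
B → no match
C → match
D → no match
E → no match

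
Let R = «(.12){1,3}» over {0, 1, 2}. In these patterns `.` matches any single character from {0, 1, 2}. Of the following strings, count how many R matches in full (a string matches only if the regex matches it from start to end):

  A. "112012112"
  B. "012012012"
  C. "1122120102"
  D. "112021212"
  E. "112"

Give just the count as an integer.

A. "112012112" → match
B. "012012012" → match
C. "1122120102" → no match — must end with "12"
D. "112021212" → no match
E. "112" → match
Total matched: 3

3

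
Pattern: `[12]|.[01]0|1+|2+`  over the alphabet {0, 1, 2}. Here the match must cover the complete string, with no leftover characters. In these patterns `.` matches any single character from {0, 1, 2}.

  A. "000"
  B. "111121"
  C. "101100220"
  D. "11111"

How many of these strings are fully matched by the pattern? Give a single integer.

A → match
B → no match
C → no match
D → match
Total matched: 2

2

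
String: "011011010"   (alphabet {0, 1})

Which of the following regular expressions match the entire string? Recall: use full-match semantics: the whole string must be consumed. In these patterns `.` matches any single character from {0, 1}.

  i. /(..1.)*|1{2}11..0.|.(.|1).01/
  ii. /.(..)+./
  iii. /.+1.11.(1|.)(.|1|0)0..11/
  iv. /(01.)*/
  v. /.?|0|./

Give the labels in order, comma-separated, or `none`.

i → no match
ii → no match
iii → no match — must end with "11"
iv → match
v → no match

iv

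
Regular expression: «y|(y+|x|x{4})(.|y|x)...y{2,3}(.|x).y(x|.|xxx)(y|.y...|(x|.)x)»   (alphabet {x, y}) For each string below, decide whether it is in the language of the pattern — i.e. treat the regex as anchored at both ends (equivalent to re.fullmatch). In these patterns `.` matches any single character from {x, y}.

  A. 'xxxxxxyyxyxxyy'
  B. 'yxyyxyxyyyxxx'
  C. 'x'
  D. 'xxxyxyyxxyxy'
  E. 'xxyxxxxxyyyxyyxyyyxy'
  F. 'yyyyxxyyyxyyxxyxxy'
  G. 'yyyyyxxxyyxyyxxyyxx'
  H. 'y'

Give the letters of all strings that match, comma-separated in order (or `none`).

D, F, G, H

A → no match
B → no match
C → no match
D → match
E → no match
F → match
G → match
H → match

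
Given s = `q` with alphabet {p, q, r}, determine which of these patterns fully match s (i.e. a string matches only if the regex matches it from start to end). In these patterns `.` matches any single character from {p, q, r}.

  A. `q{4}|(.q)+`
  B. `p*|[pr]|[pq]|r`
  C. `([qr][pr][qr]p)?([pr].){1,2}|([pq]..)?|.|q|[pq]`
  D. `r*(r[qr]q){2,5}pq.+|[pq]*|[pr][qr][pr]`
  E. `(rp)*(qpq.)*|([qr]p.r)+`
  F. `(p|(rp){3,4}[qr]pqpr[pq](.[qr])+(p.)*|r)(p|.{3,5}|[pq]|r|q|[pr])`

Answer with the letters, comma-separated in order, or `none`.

B, C, D

A → no match
B → match
C → match
D → match
E → no match
F → no match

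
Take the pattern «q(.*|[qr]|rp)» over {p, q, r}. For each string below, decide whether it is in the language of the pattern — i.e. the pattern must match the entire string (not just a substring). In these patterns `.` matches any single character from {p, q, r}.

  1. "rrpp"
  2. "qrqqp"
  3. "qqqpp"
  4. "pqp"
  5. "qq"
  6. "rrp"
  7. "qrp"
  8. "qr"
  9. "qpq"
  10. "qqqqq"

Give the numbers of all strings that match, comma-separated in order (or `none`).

2, 3, 5, 7, 8, 9, 10

1 → no match — must start with "q"
2 → match
3 → match
4 → no match — must start with "q"
5 → match
6 → no match — must start with "q"
7 → match
8 → match
9 → match
10 → match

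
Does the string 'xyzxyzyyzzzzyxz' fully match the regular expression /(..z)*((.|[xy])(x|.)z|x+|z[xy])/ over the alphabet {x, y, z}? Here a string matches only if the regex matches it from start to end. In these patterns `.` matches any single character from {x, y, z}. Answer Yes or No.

Yes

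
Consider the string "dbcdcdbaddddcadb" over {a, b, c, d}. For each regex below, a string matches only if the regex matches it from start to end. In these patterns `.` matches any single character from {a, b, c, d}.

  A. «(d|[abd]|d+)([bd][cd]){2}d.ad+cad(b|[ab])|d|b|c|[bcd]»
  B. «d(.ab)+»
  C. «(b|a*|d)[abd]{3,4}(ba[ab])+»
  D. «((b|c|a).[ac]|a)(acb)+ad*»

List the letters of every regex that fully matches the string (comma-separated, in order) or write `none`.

A → match
B → no match — must end with "ab"
C → no match
D → no match

A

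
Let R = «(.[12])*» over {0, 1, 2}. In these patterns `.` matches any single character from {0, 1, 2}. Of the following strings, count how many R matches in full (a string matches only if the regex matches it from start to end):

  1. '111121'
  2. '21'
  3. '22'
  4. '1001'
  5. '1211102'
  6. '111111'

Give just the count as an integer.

4

1 → match
2 → match
3 → match
4 → no match
5 → no match
6 → match
Total matched: 4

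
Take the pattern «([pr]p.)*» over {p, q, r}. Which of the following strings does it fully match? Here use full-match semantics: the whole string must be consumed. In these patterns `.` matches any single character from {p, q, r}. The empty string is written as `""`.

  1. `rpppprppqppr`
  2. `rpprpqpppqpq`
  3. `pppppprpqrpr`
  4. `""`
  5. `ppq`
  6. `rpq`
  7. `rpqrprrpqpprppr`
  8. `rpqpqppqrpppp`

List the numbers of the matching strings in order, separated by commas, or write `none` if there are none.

1, 3, 4, 5, 6, 7

1 → match
2 → no match
3 → match
4 → match
5 → match
6 → match
7 → match
8 → no match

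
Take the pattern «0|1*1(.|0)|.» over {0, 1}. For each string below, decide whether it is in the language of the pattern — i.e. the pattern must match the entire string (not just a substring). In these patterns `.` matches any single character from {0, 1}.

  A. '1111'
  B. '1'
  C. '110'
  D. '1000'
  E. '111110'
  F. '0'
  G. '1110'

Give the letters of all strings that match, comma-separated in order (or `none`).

A, B, C, E, F, G

A. '1111' → match
B. '1' → match
C. '110' → match
D. '1000' → no match
E. '111110' → match
F. '0' → match
G. '1110' → match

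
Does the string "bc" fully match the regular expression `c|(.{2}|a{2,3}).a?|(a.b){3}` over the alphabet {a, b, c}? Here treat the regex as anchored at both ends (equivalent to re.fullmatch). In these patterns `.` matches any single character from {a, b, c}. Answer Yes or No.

No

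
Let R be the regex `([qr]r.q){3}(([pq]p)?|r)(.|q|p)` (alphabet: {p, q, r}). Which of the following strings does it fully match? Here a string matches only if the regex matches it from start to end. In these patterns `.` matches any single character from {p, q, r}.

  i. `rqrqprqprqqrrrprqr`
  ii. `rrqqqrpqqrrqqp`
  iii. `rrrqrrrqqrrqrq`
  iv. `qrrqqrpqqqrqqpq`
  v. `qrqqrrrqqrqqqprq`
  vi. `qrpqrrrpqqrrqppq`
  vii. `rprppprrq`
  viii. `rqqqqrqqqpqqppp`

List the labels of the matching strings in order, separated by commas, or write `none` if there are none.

iii

i → no match
ii → no match
iii → match
iv → no match
v → no match
vi → no match
vii → no match
viii → no match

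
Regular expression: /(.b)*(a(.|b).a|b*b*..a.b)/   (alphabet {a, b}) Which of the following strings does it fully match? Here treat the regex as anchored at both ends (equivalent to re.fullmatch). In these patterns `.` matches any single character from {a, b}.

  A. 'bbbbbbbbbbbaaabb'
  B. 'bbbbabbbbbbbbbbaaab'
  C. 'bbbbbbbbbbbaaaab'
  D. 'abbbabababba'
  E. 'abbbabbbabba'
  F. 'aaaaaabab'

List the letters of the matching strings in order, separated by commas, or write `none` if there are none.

A, B, C, D, E

A → match
B → match
C → match
D → match
E → match
F → no match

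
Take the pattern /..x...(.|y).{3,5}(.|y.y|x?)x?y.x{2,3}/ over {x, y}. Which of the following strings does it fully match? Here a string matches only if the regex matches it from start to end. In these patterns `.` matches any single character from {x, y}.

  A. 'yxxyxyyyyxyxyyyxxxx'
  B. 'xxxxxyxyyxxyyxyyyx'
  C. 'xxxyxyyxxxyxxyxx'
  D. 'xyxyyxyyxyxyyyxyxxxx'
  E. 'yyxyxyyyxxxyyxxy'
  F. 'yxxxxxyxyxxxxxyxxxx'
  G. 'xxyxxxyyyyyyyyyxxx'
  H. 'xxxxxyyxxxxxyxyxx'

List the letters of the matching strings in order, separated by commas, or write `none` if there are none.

D, F

A → no match
B → no match
C → no match
D → match
E → no match — must end with 'x'
F → match
G → no match
H → no match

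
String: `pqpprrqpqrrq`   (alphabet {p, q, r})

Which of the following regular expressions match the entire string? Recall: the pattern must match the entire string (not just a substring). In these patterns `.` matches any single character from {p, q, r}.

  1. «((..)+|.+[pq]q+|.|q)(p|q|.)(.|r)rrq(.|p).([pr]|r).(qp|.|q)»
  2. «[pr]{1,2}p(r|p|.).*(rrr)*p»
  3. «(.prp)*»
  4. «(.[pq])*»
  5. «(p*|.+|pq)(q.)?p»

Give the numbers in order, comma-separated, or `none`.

1

1 → match
2 → no match — must end with `p`
3 → no match
4 → no match
5 → no match — must end with `p`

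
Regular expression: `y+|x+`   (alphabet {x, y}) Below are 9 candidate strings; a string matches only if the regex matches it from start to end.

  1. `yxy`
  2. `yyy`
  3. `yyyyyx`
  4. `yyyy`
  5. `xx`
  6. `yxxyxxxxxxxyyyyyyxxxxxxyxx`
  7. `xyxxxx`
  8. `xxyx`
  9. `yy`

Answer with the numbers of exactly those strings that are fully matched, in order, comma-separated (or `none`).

2, 4, 5, 9

1 → no match
2 → match
3 → no match
4 → match
5 → match
6 → no match
7 → no match
8 → no match
9 → match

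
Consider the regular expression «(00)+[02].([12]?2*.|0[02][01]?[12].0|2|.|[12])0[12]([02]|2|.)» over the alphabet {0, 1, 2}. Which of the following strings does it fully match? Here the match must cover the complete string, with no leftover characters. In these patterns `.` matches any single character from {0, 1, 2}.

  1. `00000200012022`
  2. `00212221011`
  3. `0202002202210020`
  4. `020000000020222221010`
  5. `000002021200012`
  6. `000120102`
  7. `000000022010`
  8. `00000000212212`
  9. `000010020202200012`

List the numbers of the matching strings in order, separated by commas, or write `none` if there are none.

1 → no match
2 → match
3 → no match — must start with `00`
4 → no match — must start with `00`
5 → match
6 → no match
7 → match
8 → no match
9 → no match

2, 5, 7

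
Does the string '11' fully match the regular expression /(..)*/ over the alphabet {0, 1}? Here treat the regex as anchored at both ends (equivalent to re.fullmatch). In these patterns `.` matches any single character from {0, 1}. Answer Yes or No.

Yes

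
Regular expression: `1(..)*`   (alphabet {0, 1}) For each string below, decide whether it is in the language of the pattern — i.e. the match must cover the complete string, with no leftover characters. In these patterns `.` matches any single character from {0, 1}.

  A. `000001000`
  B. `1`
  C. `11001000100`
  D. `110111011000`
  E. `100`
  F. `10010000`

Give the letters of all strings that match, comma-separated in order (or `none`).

B, C, E

A. `000001000` → no match — must start with `1`
B. `1` → match
C. `11001000100` → match
D. `110111011000` → no match
E. `100` → match
F. `10010000` → no match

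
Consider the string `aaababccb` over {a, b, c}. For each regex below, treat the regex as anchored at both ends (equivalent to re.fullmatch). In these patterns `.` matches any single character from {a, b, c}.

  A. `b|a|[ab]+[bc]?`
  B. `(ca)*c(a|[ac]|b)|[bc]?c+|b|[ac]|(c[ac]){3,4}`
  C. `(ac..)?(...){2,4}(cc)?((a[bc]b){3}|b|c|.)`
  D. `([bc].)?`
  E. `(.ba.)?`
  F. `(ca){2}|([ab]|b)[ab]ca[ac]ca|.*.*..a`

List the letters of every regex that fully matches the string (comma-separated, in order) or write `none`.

C

A → no match
B → no match
C → match
D → no match
E → no match
F → no match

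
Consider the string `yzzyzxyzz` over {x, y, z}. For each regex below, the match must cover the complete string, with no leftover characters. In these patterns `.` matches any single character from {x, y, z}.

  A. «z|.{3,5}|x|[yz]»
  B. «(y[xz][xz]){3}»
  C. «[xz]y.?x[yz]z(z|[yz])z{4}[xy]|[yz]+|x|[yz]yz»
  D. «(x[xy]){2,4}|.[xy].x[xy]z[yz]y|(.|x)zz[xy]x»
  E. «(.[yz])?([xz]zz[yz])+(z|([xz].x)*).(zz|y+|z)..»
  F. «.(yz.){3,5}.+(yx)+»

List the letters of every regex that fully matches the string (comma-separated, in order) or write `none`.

A → no match
B → match
C → no match
D → no match
E → no match
F → no match — must end with `yx`

B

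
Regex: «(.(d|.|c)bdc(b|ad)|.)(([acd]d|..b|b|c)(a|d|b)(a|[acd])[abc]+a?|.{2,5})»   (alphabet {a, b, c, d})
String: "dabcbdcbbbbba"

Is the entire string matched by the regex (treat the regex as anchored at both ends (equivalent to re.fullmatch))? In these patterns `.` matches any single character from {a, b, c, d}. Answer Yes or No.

No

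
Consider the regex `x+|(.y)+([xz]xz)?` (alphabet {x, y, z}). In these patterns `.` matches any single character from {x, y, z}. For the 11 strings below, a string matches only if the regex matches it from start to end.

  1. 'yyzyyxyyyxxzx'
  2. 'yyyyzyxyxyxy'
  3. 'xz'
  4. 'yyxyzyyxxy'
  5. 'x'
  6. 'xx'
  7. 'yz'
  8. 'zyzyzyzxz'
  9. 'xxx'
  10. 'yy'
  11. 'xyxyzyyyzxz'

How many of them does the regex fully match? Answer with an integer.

1 → no match
2 → match
3 → no match
4 → no match
5 → match
6 → match
7 → no match
8 → match
9 → match
10 → match
11 → match
Total matched: 7

7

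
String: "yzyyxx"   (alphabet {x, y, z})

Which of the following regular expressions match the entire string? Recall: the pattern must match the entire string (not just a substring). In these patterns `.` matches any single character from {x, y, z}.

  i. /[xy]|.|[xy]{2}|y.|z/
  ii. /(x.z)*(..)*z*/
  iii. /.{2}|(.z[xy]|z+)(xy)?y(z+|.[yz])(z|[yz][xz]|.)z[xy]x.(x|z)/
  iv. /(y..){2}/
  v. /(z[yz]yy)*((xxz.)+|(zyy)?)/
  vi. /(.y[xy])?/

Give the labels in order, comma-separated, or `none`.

ii, iv

i → no match
ii → match
iii → no match
iv → match
v → no match
vi → no match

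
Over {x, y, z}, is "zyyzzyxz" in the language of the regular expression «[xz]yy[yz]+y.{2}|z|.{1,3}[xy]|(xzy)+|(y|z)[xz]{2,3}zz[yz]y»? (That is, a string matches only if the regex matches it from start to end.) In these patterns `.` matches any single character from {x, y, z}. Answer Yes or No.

Yes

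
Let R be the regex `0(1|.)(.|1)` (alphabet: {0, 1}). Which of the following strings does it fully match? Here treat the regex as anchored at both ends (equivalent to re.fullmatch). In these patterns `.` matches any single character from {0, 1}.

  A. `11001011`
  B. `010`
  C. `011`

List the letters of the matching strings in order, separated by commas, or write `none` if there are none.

B, C

A → no match — must start with `0`
B → match
C → match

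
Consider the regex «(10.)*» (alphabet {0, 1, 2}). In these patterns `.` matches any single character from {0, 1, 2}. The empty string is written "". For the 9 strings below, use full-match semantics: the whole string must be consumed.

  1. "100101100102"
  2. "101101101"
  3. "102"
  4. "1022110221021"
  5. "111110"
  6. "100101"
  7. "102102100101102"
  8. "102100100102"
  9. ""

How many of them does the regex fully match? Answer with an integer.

1 → match
2 → match
3 → match
4 → no match
5 → no match
6 → match
7 → match
8 → match
9 → match
Total matched: 7

7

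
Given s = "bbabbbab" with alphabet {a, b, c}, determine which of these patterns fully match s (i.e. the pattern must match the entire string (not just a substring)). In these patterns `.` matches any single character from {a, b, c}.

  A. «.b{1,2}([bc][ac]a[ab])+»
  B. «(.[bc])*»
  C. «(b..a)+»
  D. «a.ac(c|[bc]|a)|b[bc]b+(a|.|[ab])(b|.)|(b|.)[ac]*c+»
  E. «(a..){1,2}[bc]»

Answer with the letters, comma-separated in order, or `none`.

B

A → no match
B → match
C → no match — must end with "a"
D → no match
E → no match — must start with "a"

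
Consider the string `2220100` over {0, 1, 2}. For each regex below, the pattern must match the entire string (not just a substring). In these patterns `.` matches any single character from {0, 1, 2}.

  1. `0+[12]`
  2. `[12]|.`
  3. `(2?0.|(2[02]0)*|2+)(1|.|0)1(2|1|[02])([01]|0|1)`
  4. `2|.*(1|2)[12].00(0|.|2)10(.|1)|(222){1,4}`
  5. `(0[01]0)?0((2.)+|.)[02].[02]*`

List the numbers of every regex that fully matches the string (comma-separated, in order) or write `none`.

1 → no match — must start with `0`
2 → no match
3 → match
4 → no match
5 → no match

3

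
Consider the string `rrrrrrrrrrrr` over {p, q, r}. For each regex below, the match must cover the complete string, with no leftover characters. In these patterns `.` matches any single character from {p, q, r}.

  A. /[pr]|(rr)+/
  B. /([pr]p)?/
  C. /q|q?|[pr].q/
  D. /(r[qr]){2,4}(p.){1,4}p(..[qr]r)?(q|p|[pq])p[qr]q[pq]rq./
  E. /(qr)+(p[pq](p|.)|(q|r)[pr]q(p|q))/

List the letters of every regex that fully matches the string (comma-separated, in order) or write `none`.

A → match
B → no match
C → no match
D → no match
E → no match — must start with `qr`

A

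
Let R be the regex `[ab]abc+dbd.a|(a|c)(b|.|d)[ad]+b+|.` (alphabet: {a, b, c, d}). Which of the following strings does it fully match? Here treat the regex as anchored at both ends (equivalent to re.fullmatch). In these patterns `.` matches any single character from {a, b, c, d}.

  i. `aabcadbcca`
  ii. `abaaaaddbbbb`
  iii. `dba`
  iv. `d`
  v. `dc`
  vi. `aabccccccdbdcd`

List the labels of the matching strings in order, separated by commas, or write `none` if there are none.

ii, iv

i → no match
ii → match
iii → no match
iv → match
v → no match
vi → no match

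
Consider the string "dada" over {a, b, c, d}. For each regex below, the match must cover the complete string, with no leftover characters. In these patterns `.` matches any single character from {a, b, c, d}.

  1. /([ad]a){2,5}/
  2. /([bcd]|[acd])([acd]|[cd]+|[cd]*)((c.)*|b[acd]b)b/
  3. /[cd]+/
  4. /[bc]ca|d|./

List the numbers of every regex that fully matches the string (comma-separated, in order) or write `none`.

1

1 → match
2 → no match — must end with "b"
3 → no match
4 → no match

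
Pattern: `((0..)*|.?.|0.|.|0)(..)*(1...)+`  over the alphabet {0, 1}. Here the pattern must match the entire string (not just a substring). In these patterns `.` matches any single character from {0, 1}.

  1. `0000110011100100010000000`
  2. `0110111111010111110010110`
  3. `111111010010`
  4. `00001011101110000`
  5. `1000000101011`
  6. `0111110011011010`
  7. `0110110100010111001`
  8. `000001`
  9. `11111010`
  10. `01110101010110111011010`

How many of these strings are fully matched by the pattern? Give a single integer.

5

1 → no match
2 → no match
3 → no match
4 → no match
5 → match
6 → match
7 → match
8 → no match
9 → match
10 → match
Total matched: 5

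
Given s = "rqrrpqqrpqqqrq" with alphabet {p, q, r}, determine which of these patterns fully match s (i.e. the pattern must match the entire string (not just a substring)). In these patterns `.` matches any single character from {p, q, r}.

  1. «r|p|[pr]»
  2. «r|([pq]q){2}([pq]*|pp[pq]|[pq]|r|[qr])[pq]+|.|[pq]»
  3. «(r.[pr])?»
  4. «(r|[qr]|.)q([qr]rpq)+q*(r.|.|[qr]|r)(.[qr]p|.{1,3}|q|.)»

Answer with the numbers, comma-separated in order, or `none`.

1 → no match
2 → no match
3 → no match
4 → match

4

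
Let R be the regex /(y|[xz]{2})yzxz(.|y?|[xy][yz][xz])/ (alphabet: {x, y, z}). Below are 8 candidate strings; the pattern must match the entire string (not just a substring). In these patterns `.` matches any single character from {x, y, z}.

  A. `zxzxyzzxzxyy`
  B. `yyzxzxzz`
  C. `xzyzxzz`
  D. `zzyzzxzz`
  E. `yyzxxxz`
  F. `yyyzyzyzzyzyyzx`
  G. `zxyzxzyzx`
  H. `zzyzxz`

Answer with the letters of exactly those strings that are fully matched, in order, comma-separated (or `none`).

B, C, G, H

A → no match
B → match
C → match
D → no match
E → no match
F → no match
G → match
H → match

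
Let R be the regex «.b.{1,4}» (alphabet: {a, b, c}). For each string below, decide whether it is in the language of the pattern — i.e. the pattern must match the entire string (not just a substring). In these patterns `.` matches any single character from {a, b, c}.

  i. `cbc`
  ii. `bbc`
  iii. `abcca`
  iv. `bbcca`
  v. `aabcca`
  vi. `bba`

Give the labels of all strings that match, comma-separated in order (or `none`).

i, ii, iii, iv, vi

i. `cbc` → match
ii. `bbc` → match
iii. `abcca` → match
iv. `bbcca` → match
v. `aabcca` → no match
vi. `bba` → match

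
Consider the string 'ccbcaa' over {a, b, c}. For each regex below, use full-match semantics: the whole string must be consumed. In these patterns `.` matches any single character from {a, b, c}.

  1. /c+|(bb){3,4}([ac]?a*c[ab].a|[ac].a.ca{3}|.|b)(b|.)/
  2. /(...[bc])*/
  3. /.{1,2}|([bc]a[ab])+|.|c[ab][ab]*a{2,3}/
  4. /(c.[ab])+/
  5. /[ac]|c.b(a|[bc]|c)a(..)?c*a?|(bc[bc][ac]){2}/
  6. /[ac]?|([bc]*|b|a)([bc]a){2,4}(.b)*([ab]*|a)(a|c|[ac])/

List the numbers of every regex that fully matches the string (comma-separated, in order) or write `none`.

1 → no match
2 → no match
3 → no match
4 → match
5 → match
6 → no match

4, 5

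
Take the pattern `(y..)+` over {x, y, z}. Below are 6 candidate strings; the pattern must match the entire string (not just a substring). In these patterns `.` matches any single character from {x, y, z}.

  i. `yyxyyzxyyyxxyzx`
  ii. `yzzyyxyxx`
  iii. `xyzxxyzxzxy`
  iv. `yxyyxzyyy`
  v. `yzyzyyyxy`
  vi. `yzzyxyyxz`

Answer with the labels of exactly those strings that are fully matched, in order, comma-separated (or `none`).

i → no match
ii. `yzzyyxyxx` → match
iii. `xyzxxyzxzxy` → no match — must start with `y`
iv. `yxyyxzyyy` → match
v. `yzyzyyyxy` → no match
vi. `yzzyxyyxz` → match

ii, iv, vi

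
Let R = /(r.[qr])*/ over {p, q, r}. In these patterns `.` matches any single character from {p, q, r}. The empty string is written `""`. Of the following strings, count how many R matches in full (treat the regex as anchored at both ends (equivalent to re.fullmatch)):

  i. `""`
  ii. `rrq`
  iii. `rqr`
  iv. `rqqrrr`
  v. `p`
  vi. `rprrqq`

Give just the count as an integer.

5

i → match
ii → match
iii → match
iv → match
v → no match
vi → match
Total matched: 5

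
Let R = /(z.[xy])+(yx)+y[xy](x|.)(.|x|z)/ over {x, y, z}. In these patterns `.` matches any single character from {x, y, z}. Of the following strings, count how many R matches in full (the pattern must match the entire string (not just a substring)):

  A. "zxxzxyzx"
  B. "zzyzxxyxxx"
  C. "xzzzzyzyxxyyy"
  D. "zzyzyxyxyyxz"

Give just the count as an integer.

1

A. "zxxzxyzx" → no match
B. "zzyzxxyxxx" → no match
C → no match — must start with "z"
D. "zzyzyxyxyyxz" → match
Total matched: 1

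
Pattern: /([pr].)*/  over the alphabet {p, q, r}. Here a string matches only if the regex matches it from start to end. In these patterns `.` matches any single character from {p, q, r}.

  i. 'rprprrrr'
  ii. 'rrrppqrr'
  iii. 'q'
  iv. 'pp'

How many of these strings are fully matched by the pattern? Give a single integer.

3

i → match
ii → match
iii → no match
iv → match
Total matched: 3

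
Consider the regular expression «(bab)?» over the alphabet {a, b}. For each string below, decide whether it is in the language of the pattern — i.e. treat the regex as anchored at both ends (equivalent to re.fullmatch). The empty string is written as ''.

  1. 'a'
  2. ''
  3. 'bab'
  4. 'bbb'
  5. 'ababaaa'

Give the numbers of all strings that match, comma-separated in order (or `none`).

1 → no match
2 → match
3 → match
4 → no match
5 → no match

2, 3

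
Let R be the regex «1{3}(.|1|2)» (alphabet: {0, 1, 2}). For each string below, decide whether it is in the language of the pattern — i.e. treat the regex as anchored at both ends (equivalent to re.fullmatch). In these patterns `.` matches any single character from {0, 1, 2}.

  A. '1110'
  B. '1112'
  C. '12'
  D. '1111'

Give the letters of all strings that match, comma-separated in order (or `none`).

A, B, D

A → match
B → match
C → no match
D → match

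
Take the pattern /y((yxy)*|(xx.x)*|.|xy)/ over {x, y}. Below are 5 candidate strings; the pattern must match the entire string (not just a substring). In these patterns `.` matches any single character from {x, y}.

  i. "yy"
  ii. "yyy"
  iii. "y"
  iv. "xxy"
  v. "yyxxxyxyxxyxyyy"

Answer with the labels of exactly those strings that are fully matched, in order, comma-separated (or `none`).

i, iii

i → match
ii → no match
iii → match
iv → no match — must start with "y"
v → no match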